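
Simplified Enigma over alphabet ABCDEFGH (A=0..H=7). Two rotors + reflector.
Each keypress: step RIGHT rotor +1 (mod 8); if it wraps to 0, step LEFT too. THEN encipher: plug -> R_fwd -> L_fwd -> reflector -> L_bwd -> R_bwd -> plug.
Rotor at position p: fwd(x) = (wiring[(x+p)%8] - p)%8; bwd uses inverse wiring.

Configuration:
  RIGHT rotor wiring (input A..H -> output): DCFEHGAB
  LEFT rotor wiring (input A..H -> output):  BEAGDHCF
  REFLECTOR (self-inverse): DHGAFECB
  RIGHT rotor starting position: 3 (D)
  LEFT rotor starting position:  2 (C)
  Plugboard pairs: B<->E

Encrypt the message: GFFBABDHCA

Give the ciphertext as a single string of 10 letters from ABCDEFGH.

Char 1 ('G'): step: R->4, L=2; G->plug->G->R->B->L->E->refl->F->L'->D->R'->A->plug->A
Char 2 ('F'): step: R->5, L=2; F->plug->F->R->A->L->G->refl->C->L'->H->R'->G->plug->G
Char 3 ('F'): step: R->6, L=2; F->plug->F->R->G->L->H->refl->B->L'->C->R'->A->plug->A
Char 4 ('B'): step: R->7, L=2; B->plug->E->R->F->L->D->refl->A->L'->E->R'->B->plug->E
Char 5 ('A'): step: R->0, L->3 (L advanced); A->plug->A->R->D->L->H->refl->B->L'->G->R'->F->plug->F
Char 6 ('B'): step: R->1, L=3; B->plug->E->R->F->L->G->refl->C->L'->E->R'->B->plug->E
Char 7 ('D'): step: R->2, L=3; D->plug->D->R->E->L->C->refl->G->L'->F->R'->C->plug->C
Char 8 ('H'): step: R->3, L=3; H->plug->H->R->C->L->E->refl->F->L'->H->R'->G->plug->G
Char 9 ('C'): step: R->4, L=3; C->plug->C->R->E->L->C->refl->G->L'->F->R'->D->plug->D
Char 10 ('A'): step: R->5, L=3; A->plug->A->R->B->L->A->refl->D->L'->A->R'->F->plug->F

Answer: AGAEFECGDF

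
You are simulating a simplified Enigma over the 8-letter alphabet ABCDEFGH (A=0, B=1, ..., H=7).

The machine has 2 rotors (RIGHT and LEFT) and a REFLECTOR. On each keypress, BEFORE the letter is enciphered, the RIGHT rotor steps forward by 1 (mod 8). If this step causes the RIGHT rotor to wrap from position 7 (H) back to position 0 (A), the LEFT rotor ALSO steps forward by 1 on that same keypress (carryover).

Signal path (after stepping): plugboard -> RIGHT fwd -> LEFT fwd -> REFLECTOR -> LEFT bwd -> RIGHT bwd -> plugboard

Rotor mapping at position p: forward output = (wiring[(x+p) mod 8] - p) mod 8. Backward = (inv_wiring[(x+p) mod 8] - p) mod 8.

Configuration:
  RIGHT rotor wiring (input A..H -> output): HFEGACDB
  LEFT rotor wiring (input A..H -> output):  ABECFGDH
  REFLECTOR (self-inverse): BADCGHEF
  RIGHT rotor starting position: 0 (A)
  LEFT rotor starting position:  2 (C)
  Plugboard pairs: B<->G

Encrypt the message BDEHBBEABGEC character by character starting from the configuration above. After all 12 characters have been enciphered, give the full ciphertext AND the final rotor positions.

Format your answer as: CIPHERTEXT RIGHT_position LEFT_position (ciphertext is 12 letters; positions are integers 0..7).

Char 1 ('B'): step: R->1, L=2; B->plug->G->R->A->L->C->refl->D->L'->C->R'->F->plug->F
Char 2 ('D'): step: R->2, L=2; D->plug->D->R->A->L->C->refl->D->L'->C->R'->A->plug->A
Char 3 ('E'): step: R->3, L=2; E->plug->E->R->G->L->G->refl->E->L'->D->R'->A->plug->A
Char 4 ('H'): step: R->4, L=2; H->plug->H->R->C->L->D->refl->C->L'->A->R'->G->plug->B
Char 5 ('B'): step: R->5, L=2; B->plug->G->R->B->L->A->refl->B->L'->E->R'->C->plug->C
Char 6 ('B'): step: R->6, L=2; B->plug->G->R->C->L->D->refl->C->L'->A->R'->F->plug->F
Char 7 ('E'): step: R->7, L=2; E->plug->E->R->H->L->H->refl->F->L'->F->R'->D->plug->D
Char 8 ('A'): step: R->0, L->3 (L advanced); A->plug->A->R->H->L->B->refl->A->L'->D->R'->G->plug->B
Char 9 ('B'): step: R->1, L=3; B->plug->G->R->A->L->H->refl->F->L'->F->R'->C->plug->C
Char 10 ('G'): step: R->2, L=3; G->plug->B->R->E->L->E->refl->G->L'->G->R'->C->plug->C
Char 11 ('E'): step: R->3, L=3; E->plug->E->R->G->L->G->refl->E->L'->E->R'->F->plug->F
Char 12 ('C'): step: R->4, L=3; C->plug->C->R->H->L->B->refl->A->L'->D->R'->E->plug->E
Final: ciphertext=FAABCFDBCCFE, RIGHT=4, LEFT=3

Answer: FAABCFDBCCFE 4 3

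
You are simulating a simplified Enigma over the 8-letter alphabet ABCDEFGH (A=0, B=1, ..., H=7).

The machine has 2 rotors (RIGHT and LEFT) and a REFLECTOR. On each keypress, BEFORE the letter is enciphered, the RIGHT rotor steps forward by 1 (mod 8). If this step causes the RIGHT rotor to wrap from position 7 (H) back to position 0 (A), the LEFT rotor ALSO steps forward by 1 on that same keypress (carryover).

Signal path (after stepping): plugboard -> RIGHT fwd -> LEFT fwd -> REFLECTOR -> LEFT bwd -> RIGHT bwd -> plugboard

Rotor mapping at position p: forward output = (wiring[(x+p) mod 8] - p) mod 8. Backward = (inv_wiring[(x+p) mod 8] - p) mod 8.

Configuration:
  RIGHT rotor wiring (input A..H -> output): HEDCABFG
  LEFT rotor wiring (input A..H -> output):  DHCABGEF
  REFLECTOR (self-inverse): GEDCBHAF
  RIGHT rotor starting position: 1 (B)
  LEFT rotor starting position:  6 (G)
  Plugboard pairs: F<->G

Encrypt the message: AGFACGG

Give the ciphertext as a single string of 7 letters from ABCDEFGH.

Answer: HEGHFFB

Derivation:
Char 1 ('A'): step: R->2, L=6; A->plug->A->R->B->L->H->refl->F->L'->C->R'->H->plug->H
Char 2 ('G'): step: R->3, L=6; G->plug->F->R->E->L->E->refl->B->L'->D->R'->E->plug->E
Char 3 ('F'): step: R->4, L=6; F->plug->G->R->H->L->A->refl->G->L'->A->R'->F->plug->G
Char 4 ('A'): step: R->5, L=6; A->plug->A->R->E->L->E->refl->B->L'->D->R'->H->plug->H
Char 5 ('C'): step: R->6, L=6; C->plug->C->R->B->L->H->refl->F->L'->C->R'->G->plug->F
Char 6 ('G'): step: R->7, L=6; G->plug->F->R->B->L->H->refl->F->L'->C->R'->G->plug->F
Char 7 ('G'): step: R->0, L->7 (L advanced); G->plug->F->R->B->L->E->refl->B->L'->E->R'->B->plug->B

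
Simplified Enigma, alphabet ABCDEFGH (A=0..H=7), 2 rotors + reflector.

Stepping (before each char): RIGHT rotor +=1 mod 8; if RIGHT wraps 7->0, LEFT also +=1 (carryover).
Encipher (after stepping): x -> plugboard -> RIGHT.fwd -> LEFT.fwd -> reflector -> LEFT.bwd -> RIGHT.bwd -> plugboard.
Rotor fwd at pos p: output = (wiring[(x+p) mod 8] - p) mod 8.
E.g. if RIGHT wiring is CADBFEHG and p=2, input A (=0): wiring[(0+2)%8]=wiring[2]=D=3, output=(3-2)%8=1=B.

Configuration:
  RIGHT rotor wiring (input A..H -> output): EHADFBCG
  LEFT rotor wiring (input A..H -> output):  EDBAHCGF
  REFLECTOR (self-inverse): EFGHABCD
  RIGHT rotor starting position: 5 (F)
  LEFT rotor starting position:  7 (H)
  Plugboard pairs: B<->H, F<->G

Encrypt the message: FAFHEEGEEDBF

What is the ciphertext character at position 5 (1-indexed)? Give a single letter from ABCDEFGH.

Char 1 ('F'): step: R->6, L=7; F->plug->G->R->H->L->H->refl->D->L'->G->R'->C->plug->C
Char 2 ('A'): step: R->7, L=7; A->plug->A->R->H->L->H->refl->D->L'->G->R'->F->plug->G
Char 3 ('F'): step: R->0, L->0 (L advanced); F->plug->G->R->C->L->B->refl->F->L'->H->R'->B->plug->H
Char 4 ('H'): step: R->1, L=0; H->plug->B->R->H->L->F->refl->B->L'->C->R'->C->plug->C
Char 5 ('E'): step: R->2, L=0; E->plug->E->R->A->L->E->refl->A->L'->D->R'->C->plug->C

C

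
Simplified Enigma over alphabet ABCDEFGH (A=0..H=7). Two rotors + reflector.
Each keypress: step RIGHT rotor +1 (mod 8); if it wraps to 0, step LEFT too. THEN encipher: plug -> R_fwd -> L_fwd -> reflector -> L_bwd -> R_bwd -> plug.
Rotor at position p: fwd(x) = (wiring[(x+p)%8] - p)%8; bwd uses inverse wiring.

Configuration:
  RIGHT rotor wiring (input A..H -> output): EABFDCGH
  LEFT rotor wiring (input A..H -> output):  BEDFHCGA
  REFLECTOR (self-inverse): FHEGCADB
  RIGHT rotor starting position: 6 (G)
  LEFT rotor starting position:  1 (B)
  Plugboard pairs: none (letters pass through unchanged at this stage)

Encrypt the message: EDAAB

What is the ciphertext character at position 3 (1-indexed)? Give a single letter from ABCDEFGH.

Char 1 ('E'): step: R->7, L=1; E->plug->E->R->G->L->H->refl->B->L'->E->R'->F->plug->F
Char 2 ('D'): step: R->0, L->2 (L advanced); D->plug->D->R->F->L->G->refl->D->L'->B->R'->C->plug->C
Char 3 ('A'): step: R->1, L=2; A->plug->A->R->H->L->C->refl->E->L'->E->R'->C->plug->C

C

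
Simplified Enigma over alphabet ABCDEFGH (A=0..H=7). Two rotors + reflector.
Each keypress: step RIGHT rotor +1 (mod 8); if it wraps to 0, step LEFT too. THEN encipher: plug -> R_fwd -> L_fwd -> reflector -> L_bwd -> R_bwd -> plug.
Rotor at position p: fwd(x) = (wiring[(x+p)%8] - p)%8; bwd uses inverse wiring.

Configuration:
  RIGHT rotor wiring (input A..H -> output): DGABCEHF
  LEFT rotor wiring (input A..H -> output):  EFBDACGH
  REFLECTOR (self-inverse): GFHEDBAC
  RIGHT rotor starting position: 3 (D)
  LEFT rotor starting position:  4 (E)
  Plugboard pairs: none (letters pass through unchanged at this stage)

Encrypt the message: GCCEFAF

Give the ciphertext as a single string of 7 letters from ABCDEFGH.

Char 1 ('G'): step: R->4, L=4; G->plug->G->R->E->L->A->refl->G->L'->B->R'->D->plug->D
Char 2 ('C'): step: R->5, L=4; C->plug->C->R->A->L->E->refl->D->L'->D->R'->F->plug->F
Char 3 ('C'): step: R->6, L=4; C->plug->C->R->F->L->B->refl->F->L'->G->R'->H->plug->H
Char 4 ('E'): step: R->7, L=4; E->plug->E->R->C->L->C->refl->H->L'->H->R'->C->plug->C
Char 5 ('F'): step: R->0, L->5 (L advanced); F->plug->F->R->E->L->A->refl->G->L'->G->R'->B->plug->B
Char 6 ('A'): step: R->1, L=5; A->plug->A->R->F->L->E->refl->D->L'->H->R'->B->plug->B
Char 7 ('F'): step: R->2, L=5; F->plug->F->R->D->L->H->refl->C->L'->C->R'->D->plug->D

Answer: DFHCBBD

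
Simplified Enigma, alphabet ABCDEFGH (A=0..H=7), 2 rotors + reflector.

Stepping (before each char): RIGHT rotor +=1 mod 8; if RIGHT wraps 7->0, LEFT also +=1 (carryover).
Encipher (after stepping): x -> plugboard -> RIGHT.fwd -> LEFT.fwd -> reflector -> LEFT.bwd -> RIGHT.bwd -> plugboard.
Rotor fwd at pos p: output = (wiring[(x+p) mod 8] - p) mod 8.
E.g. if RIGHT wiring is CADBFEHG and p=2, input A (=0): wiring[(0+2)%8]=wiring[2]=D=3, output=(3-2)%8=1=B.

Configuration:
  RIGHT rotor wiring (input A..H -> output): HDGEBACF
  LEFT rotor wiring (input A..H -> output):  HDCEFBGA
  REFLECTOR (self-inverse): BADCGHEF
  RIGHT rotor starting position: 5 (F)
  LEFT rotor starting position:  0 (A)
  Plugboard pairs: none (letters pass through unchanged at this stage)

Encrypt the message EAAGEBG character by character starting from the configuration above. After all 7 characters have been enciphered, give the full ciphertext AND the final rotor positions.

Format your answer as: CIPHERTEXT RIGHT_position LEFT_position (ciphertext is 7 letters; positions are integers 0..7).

Char 1 ('E'): step: R->6, L=0; E->plug->E->R->A->L->H->refl->F->L'->E->R'->A->plug->A
Char 2 ('A'): step: R->7, L=0; A->plug->A->R->G->L->G->refl->E->L'->D->R'->H->plug->H
Char 3 ('A'): step: R->0, L->1 (L advanced); A->plug->A->R->H->L->G->refl->E->L'->D->R'->B->plug->B
Char 4 ('G'): step: R->1, L=1; G->plug->G->R->E->L->A->refl->B->L'->B->R'->F->plug->F
Char 5 ('E'): step: R->2, L=1; E->plug->E->R->A->L->C->refl->D->L'->C->R'->B->plug->B
Char 6 ('B'): step: R->3, L=1; B->plug->B->R->G->L->H->refl->F->L'->F->R'->C->plug->C
Char 7 ('G'): step: R->4, L=1; G->plug->G->R->C->L->D->refl->C->L'->A->R'->H->plug->H
Final: ciphertext=AHBFBCH, RIGHT=4, LEFT=1

Answer: AHBFBCH 4 1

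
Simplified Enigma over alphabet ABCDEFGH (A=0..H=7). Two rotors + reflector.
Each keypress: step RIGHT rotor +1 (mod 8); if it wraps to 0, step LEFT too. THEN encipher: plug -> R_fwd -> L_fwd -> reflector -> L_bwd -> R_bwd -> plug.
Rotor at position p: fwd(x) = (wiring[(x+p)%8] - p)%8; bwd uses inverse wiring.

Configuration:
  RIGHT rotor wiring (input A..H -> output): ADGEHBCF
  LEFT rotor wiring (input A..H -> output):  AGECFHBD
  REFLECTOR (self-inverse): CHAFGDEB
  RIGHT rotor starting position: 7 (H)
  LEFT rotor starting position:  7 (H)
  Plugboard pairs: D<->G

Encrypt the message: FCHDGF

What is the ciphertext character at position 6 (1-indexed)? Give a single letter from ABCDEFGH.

Char 1 ('F'): step: R->0, L->0 (L advanced); F->plug->F->R->B->L->G->refl->E->L'->C->R'->G->plug->D
Char 2 ('C'): step: R->1, L=0; C->plug->C->R->D->L->C->refl->A->L'->A->R'->E->plug->E
Char 3 ('H'): step: R->2, L=0; H->plug->H->R->B->L->G->refl->E->L'->C->R'->B->plug->B
Char 4 ('D'): step: R->3, L=0; D->plug->G->R->A->L->A->refl->C->L'->D->R'->H->plug->H
Char 5 ('G'): step: R->4, L=0; G->plug->D->R->B->L->G->refl->E->L'->C->R'->G->plug->D
Char 6 ('F'): step: R->5, L=0; F->plug->F->R->B->L->G->refl->E->L'->C->R'->H->plug->H

H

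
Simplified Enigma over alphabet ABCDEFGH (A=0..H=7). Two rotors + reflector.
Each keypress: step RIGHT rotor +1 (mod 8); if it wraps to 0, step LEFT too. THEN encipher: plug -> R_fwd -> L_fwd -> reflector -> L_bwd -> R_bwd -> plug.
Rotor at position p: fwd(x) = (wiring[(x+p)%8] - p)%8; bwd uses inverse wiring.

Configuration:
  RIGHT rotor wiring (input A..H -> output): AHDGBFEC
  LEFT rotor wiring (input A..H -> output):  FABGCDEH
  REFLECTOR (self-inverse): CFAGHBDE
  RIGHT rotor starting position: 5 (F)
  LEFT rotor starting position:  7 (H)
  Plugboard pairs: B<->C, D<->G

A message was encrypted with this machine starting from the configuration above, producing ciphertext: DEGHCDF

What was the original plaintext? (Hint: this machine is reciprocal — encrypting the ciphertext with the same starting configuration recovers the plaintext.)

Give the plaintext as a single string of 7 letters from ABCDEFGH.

Answer: FFCAAGA

Derivation:
Char 1 ('D'): step: R->6, L=7; D->plug->G->R->D->L->C->refl->A->L'->A->R'->F->plug->F
Char 2 ('E'): step: R->7, L=7; E->plug->E->R->H->L->F->refl->B->L'->C->R'->F->plug->F
Char 3 ('G'): step: R->0, L->0 (L advanced); G->plug->D->R->G->L->E->refl->H->L'->H->R'->B->plug->C
Char 4 ('H'): step: R->1, L=0; H->plug->H->R->H->L->H->refl->E->L'->G->R'->A->plug->A
Char 5 ('C'): step: R->2, L=0; C->plug->B->R->E->L->C->refl->A->L'->B->R'->A->plug->A
Char 6 ('D'): step: R->3, L=0; D->plug->G->R->E->L->C->refl->A->L'->B->R'->D->plug->G
Char 7 ('F'): step: R->4, L=0; F->plug->F->R->D->L->G->refl->D->L'->F->R'->A->plug->A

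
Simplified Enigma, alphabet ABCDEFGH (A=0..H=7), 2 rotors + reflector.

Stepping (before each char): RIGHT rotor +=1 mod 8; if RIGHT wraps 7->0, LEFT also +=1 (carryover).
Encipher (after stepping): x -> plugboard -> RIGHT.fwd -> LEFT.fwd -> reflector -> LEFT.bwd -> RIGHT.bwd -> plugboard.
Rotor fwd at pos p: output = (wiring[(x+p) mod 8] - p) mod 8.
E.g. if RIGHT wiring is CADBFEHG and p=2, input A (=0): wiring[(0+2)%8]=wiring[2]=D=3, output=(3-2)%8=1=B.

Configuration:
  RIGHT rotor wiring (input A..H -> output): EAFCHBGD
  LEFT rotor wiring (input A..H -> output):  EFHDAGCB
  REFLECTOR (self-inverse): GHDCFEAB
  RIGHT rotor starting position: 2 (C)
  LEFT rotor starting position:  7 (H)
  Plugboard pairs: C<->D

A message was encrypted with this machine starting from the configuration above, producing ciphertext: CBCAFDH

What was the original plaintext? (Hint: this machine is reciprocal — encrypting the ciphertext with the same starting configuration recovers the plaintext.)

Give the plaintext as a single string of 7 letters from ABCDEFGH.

Answer: HHFEHAC

Derivation:
Char 1 ('C'): step: R->3, L=7; C->plug->D->R->D->L->A->refl->G->L'->C->R'->H->plug->H
Char 2 ('B'): step: R->4, L=7; B->plug->B->R->F->L->B->refl->H->L'->G->R'->H->plug->H
Char 3 ('C'): step: R->5, L=7; C->plug->D->R->H->L->D->refl->C->L'->A->R'->F->plug->F
Char 4 ('A'): step: R->6, L=7; A->plug->A->R->A->L->C->refl->D->L'->H->R'->E->plug->E
Char 5 ('F'): step: R->7, L=7; F->plug->F->R->A->L->C->refl->D->L'->H->R'->H->plug->H
Char 6 ('D'): step: R->0, L->0 (L advanced); D->plug->C->R->F->L->G->refl->A->L'->E->R'->A->plug->A
Char 7 ('H'): step: R->1, L=0; H->plug->H->R->D->L->D->refl->C->L'->G->R'->D->plug->C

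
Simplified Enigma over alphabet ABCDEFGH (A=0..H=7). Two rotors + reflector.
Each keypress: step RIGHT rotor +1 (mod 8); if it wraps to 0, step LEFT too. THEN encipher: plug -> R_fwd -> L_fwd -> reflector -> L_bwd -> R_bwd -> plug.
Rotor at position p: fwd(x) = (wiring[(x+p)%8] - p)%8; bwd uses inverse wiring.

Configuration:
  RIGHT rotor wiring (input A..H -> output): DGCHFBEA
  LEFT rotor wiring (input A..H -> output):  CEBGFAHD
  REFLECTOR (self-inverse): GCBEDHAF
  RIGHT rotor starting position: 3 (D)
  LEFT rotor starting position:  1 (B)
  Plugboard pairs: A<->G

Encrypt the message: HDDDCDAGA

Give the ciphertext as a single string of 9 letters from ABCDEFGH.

Char 1 ('H'): step: R->4, L=1; H->plug->H->R->D->L->E->refl->D->L'->A->R'->C->plug->C
Char 2 ('D'): step: R->5, L=1; D->plug->D->R->G->L->C->refl->B->L'->H->R'->B->plug->B
Char 3 ('D'): step: R->6, L=1; D->plug->D->R->A->L->D->refl->E->L'->D->R'->H->plug->H
Char 4 ('D'): step: R->7, L=1; D->plug->D->R->D->L->E->refl->D->L'->A->R'->E->plug->E
Char 5 ('C'): step: R->0, L->2 (L advanced); C->plug->C->R->C->L->D->refl->E->L'->B->R'->F->plug->F
Char 6 ('D'): step: R->1, L=2; D->plug->D->R->E->L->F->refl->H->L'->A->R'->E->plug->E
Char 7 ('A'): step: R->2, L=2; A->plug->G->R->B->L->E->refl->D->L'->C->R'->E->plug->E
Char 8 ('G'): step: R->3, L=2; G->plug->A->R->E->L->F->refl->H->L'->A->R'->F->plug->F
Char 9 ('A'): step: R->4, L=2; A->plug->G->R->G->L->A->refl->G->L'->D->R'->H->plug->H

Answer: CBHEFEEFH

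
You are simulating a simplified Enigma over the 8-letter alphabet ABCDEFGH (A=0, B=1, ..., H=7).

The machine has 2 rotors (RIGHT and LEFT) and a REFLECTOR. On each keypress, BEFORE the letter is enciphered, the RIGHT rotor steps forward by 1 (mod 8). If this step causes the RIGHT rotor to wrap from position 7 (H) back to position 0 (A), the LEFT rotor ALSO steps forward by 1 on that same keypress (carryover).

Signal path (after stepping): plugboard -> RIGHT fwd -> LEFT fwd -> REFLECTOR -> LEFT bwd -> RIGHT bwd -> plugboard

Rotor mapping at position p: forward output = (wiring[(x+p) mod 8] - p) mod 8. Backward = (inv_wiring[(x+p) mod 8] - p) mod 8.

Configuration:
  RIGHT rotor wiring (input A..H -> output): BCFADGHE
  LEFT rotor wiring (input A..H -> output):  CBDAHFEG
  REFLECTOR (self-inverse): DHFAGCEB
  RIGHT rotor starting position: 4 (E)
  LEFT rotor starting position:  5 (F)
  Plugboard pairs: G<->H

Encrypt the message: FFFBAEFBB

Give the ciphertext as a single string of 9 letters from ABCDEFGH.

Answer: GAADHDHDF

Derivation:
Char 1 ('F'): step: R->5, L=5; F->plug->F->R->A->L->A->refl->D->L'->G->R'->H->plug->G
Char 2 ('F'): step: R->6, L=5; F->plug->F->R->C->L->B->refl->H->L'->B->R'->A->plug->A
Char 3 ('F'): step: R->7, L=5; F->plug->F->R->E->L->E->refl->G->L'->F->R'->A->plug->A
Char 4 ('B'): step: R->0, L->6 (L advanced); B->plug->B->R->C->L->E->refl->G->L'->A->R'->D->plug->D
Char 5 ('A'): step: R->1, L=6; A->plug->A->R->B->L->A->refl->D->L'->D->R'->G->plug->H
Char 6 ('E'): step: R->2, L=6; E->plug->E->R->F->L->C->refl->F->L'->E->R'->D->plug->D
Char 7 ('F'): step: R->3, L=6; F->plug->F->R->G->L->B->refl->H->L'->H->R'->G->plug->H
Char 8 ('B'): step: R->4, L=6; B->plug->B->R->C->L->E->refl->G->L'->A->R'->D->plug->D
Char 9 ('B'): step: R->5, L=6; B->plug->B->R->C->L->E->refl->G->L'->A->R'->F->plug->F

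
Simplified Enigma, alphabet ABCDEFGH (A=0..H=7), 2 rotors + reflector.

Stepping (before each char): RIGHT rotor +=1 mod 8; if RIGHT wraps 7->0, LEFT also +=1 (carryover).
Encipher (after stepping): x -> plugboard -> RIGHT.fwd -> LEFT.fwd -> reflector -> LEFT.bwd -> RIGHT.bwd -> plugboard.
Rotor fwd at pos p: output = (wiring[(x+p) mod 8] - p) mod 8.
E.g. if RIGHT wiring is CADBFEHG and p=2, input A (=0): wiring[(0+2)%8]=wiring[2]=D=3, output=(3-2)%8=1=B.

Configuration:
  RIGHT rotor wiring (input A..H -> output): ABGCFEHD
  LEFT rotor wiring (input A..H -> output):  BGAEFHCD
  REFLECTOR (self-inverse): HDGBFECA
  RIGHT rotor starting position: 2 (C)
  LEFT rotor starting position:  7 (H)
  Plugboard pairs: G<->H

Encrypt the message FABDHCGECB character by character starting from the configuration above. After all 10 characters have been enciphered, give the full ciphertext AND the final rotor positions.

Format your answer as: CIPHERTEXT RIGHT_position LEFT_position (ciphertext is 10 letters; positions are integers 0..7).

Char 1 ('F'): step: R->3, L=7; F->plug->F->R->F->L->G->refl->C->L'->B->R'->C->plug->C
Char 2 ('A'): step: R->4, L=7; A->plug->A->R->B->L->C->refl->G->L'->F->R'->F->plug->F
Char 3 ('B'): step: R->5, L=7; B->plug->B->R->C->L->H->refl->A->L'->G->R'->C->plug->C
Char 4 ('D'): step: R->6, L=7; D->plug->D->R->D->L->B->refl->D->L'->H->R'->G->plug->H
Char 5 ('H'): step: R->7, L=7; H->plug->G->R->F->L->G->refl->C->L'->B->R'->B->plug->B
Char 6 ('C'): step: R->0, L->0 (L advanced); C->plug->C->R->G->L->C->refl->G->L'->B->R'->B->plug->B
Char 7 ('G'): step: R->1, L=0; G->plug->H->R->H->L->D->refl->B->L'->A->R'->A->plug->A
Char 8 ('E'): step: R->2, L=0; E->plug->E->R->F->L->H->refl->A->L'->C->R'->D->plug->D
Char 9 ('C'): step: R->3, L=0; C->plug->C->R->B->L->G->refl->C->L'->G->R'->G->plug->H
Char 10 ('B'): step: R->4, L=0; B->plug->B->R->A->L->B->refl->D->L'->H->R'->D->plug->D
Final: ciphertext=CFCHBBADHD, RIGHT=4, LEFT=0

Answer: CFCHBBADHD 4 0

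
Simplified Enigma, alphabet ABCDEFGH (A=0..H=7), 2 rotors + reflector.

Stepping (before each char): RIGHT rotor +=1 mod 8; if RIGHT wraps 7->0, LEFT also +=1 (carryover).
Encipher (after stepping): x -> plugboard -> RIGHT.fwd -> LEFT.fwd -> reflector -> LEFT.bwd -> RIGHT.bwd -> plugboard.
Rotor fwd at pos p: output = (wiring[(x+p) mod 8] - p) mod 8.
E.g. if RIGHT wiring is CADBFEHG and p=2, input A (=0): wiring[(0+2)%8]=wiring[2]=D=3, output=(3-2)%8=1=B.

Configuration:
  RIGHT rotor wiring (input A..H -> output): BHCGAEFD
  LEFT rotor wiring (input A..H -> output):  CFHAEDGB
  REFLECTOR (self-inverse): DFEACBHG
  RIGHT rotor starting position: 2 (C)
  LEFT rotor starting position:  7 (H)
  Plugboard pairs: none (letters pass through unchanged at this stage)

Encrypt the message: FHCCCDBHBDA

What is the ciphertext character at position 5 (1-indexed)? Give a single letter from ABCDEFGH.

Char 1 ('F'): step: R->3, L=7; F->plug->F->R->G->L->E->refl->C->L'->A->R'->E->plug->E
Char 2 ('H'): step: R->4, L=7; H->plug->H->R->C->L->G->refl->H->L'->H->R'->D->plug->D
Char 3 ('C'): step: R->5, L=7; C->plug->C->R->G->L->E->refl->C->L'->A->R'->B->plug->B
Char 4 ('C'): step: R->6, L=7; C->plug->C->R->D->L->A->refl->D->L'->B->R'->D->plug->D
Char 5 ('C'): step: R->7, L=7; C->plug->C->R->A->L->C->refl->E->L'->G->R'->H->plug->H

H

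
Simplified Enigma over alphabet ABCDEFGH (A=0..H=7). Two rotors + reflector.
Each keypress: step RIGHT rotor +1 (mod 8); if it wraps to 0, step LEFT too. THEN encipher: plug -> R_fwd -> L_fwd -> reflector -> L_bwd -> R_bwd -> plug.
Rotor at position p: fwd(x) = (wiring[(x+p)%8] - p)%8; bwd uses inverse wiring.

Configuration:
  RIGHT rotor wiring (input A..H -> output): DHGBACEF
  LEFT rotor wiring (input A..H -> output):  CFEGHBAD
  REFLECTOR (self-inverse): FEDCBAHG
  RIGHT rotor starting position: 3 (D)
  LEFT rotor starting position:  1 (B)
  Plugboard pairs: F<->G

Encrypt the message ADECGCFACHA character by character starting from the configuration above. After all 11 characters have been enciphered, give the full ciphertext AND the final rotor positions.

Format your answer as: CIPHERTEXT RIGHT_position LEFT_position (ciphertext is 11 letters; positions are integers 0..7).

Answer: FGBDCDHEEFF 6 2

Derivation:
Char 1 ('A'): step: R->4, L=1; A->plug->A->R->E->L->A->refl->F->L'->C->R'->G->plug->F
Char 2 ('D'): step: R->5, L=1; D->plug->D->R->G->L->C->refl->D->L'->B->R'->F->plug->G
Char 3 ('E'): step: R->6, L=1; E->plug->E->R->A->L->E->refl->B->L'->H->R'->B->plug->B
Char 4 ('C'): step: R->7, L=1; C->plug->C->R->A->L->E->refl->B->L'->H->R'->D->plug->D
Char 5 ('G'): step: R->0, L->2 (L advanced); G->plug->F->R->C->L->F->refl->A->L'->G->R'->C->plug->C
Char 6 ('C'): step: R->1, L=2; C->plug->C->R->A->L->C->refl->D->L'->H->R'->D->plug->D
Char 7 ('F'): step: R->2, L=2; F->plug->G->R->B->L->E->refl->B->L'->F->R'->H->plug->H
Char 8 ('A'): step: R->3, L=2; A->plug->A->R->G->L->A->refl->F->L'->C->R'->E->plug->E
Char 9 ('C'): step: R->4, L=2; C->plug->C->R->A->L->C->refl->D->L'->H->R'->E->plug->E
Char 10 ('H'): step: R->5, L=2; H->plug->H->R->D->L->H->refl->G->L'->E->R'->G->plug->F
Char 11 ('A'): step: R->6, L=2; A->plug->A->R->G->L->A->refl->F->L'->C->R'->G->plug->F
Final: ciphertext=FGBDCDHEEFF, RIGHT=6, LEFT=2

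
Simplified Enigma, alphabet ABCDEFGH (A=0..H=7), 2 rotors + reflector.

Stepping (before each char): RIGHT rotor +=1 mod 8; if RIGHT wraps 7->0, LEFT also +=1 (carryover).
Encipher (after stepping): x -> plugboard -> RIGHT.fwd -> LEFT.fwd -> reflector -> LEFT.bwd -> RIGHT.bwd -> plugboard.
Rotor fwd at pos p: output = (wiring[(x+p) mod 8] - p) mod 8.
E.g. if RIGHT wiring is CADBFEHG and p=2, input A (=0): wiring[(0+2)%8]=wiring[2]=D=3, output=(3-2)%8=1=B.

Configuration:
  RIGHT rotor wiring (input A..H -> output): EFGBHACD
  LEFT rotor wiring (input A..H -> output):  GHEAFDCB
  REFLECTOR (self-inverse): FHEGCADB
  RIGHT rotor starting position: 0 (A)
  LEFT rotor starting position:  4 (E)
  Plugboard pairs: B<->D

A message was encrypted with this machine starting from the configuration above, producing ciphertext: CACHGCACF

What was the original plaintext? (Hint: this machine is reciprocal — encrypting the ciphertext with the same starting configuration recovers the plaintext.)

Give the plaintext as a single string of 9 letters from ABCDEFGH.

Answer: FDGGBFBFE

Derivation:
Char 1 ('C'): step: R->1, L=4; C->plug->C->R->A->L->B->refl->H->L'->B->R'->F->plug->F
Char 2 ('A'): step: R->2, L=4; A->plug->A->R->E->L->C->refl->E->L'->H->R'->B->plug->D
Char 3 ('C'): step: R->3, L=4; C->plug->C->R->F->L->D->refl->G->L'->C->R'->G->plug->G
Char 4 ('H'): step: R->4, L=4; H->plug->H->R->F->L->D->refl->G->L'->C->R'->G->plug->G
Char 5 ('G'): step: R->5, L=4; G->plug->G->R->E->L->C->refl->E->L'->H->R'->D->plug->B
Char 6 ('C'): step: R->6, L=4; C->plug->C->R->G->L->A->refl->F->L'->D->R'->F->plug->F
Char 7 ('A'): step: R->7, L=4; A->plug->A->R->E->L->C->refl->E->L'->H->R'->D->plug->B
Char 8 ('C'): step: R->0, L->5 (L advanced); C->plug->C->R->G->L->D->refl->G->L'->A->R'->F->plug->F
Char 9 ('F'): step: R->1, L=5; F->plug->F->R->B->L->F->refl->A->L'->H->R'->E->plug->E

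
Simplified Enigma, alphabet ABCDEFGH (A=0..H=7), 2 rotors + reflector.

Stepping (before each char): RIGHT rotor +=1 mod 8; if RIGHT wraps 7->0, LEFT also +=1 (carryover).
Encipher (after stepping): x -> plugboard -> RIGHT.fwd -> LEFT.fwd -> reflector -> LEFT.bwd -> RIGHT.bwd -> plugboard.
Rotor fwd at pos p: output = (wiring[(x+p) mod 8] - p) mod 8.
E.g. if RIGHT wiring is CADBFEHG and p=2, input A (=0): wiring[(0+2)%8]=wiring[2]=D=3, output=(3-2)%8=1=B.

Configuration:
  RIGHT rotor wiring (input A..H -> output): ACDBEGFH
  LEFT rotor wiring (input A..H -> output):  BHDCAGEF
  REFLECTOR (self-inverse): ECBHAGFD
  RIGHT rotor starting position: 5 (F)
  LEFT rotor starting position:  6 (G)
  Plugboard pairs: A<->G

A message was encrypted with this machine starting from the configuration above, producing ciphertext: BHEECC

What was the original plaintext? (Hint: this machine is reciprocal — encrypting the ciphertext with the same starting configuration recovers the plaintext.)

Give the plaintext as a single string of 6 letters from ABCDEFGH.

Answer: CCFGED

Derivation:
Char 1 ('B'): step: R->6, L=6; B->plug->B->R->B->L->H->refl->D->L'->C->R'->C->plug->C
Char 2 ('H'): step: R->7, L=6; H->plug->H->R->G->L->C->refl->B->L'->D->R'->C->plug->C
Char 3 ('E'): step: R->0, L->7 (L advanced); E->plug->E->R->E->L->D->refl->H->L'->G->R'->F->plug->F
Char 4 ('E'): step: R->1, L=7; E->plug->E->R->F->L->B->refl->C->L'->B->R'->A->plug->G
Char 5 ('C'): step: R->2, L=7; C->plug->C->R->C->L->A->refl->E->L'->D->R'->E->plug->E
Char 6 ('C'): step: R->3, L=7; C->plug->C->R->D->L->E->refl->A->L'->C->R'->D->plug->D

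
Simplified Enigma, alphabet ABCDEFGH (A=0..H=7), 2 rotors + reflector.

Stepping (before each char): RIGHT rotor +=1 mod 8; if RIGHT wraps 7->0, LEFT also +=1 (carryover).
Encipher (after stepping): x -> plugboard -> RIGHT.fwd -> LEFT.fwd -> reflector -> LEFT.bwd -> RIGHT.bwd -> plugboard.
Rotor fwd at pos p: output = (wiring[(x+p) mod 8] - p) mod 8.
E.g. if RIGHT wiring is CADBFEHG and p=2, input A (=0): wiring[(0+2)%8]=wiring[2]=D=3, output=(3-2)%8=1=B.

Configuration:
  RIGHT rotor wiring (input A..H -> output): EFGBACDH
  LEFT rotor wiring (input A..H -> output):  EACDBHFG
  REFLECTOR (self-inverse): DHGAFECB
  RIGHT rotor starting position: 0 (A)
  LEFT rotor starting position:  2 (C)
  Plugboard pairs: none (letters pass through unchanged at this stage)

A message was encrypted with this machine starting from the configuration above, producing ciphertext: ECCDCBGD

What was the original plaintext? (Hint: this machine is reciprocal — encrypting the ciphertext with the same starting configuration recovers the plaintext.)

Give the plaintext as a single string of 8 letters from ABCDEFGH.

Char 1 ('E'): step: R->1, L=2; E->plug->E->R->B->L->B->refl->H->L'->C->R'->F->plug->F
Char 2 ('C'): step: R->2, L=2; C->plug->C->R->G->L->C->refl->G->L'->H->R'->B->plug->B
Char 3 ('C'): step: R->3, L=2; C->plug->C->R->H->L->G->refl->C->L'->G->R'->A->plug->A
Char 4 ('D'): step: R->4, L=2; D->plug->D->R->D->L->F->refl->E->L'->F->R'->H->plug->H
Char 5 ('C'): step: R->5, L=2; C->plug->C->R->C->L->H->refl->B->L'->B->R'->F->plug->F
Char 6 ('B'): step: R->6, L=2; B->plug->B->R->B->L->B->refl->H->L'->C->R'->G->plug->G
Char 7 ('G'): step: R->7, L=2; G->plug->G->R->D->L->F->refl->E->L'->F->R'->B->plug->B
Char 8 ('D'): step: R->0, L->3 (L advanced); D->plug->D->R->B->L->G->refl->C->L'->D->R'->G->plug->G

Answer: FBAHFGBG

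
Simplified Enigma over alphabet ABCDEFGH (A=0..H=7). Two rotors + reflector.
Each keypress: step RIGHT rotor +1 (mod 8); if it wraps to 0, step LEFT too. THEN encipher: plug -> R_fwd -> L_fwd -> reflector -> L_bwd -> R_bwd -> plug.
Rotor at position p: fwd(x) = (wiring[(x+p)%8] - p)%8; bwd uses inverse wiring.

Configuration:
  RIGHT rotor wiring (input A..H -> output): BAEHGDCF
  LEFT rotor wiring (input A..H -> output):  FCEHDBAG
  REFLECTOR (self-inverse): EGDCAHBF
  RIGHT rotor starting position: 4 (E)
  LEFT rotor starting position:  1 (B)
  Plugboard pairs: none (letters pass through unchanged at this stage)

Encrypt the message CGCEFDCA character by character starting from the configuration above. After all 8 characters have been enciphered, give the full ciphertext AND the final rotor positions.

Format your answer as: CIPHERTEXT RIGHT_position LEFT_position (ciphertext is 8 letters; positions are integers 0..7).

Char 1 ('C'): step: R->5, L=1; C->plug->C->R->A->L->B->refl->G->L'->C->R'->G->plug->G
Char 2 ('G'): step: R->6, L=1; G->plug->G->R->A->L->B->refl->G->L'->C->R'->D->plug->D
Char 3 ('C'): step: R->7, L=1; C->plug->C->R->B->L->D->refl->C->L'->D->R'->H->plug->H
Char 4 ('E'): step: R->0, L->2 (L advanced); E->plug->E->R->G->L->D->refl->C->L'->A->R'->B->plug->B
Char 5 ('F'): step: R->1, L=2; F->plug->F->R->B->L->F->refl->H->L'->D->R'->B->plug->B
Char 6 ('D'): step: R->2, L=2; D->plug->D->R->B->L->F->refl->H->L'->D->R'->F->plug->F
Char 7 ('C'): step: R->3, L=2; C->plug->C->R->A->L->C->refl->D->L'->G->R'->F->plug->F
Char 8 ('A'): step: R->4, L=2; A->plug->A->R->C->L->B->refl->G->L'->E->R'->F->plug->F
Final: ciphertext=GDHBBFFF, RIGHT=4, LEFT=2

Answer: GDHBBFFF 4 2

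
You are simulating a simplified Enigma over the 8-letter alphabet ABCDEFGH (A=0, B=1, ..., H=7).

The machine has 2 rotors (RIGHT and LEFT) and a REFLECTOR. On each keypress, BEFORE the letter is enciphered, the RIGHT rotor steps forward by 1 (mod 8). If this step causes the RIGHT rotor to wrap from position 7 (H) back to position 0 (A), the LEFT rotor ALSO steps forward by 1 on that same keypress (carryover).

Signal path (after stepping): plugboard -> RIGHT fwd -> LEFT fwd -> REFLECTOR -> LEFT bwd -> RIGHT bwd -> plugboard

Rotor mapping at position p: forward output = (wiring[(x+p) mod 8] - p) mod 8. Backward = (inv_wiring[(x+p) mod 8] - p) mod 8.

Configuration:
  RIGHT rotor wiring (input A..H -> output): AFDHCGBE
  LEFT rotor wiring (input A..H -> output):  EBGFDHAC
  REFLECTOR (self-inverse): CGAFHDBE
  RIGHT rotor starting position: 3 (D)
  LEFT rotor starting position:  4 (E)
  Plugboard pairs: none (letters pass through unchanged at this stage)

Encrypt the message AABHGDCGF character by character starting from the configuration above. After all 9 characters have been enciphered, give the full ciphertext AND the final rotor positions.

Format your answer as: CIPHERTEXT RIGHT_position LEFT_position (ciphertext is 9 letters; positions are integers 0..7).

Answer: EHGEEBGEB 4 5

Derivation:
Char 1 ('A'): step: R->4, L=4; A->plug->A->R->G->L->C->refl->A->L'->E->R'->E->plug->E
Char 2 ('A'): step: R->5, L=4; A->plug->A->R->B->L->D->refl->F->L'->F->R'->H->plug->H
Char 3 ('B'): step: R->6, L=4; B->plug->B->R->G->L->C->refl->A->L'->E->R'->G->plug->G
Char 4 ('H'): step: R->7, L=4; H->plug->H->R->C->L->E->refl->H->L'->A->R'->E->plug->E
Char 5 ('G'): step: R->0, L->5 (L advanced); G->plug->G->R->B->L->D->refl->F->L'->C->R'->E->plug->E
Char 6 ('D'): step: R->1, L=5; D->plug->D->R->B->L->D->refl->F->L'->C->R'->B->plug->B
Char 7 ('C'): step: R->2, L=5; C->plug->C->R->A->L->C->refl->A->L'->G->R'->G->plug->G
Char 8 ('G'): step: R->3, L=5; G->plug->G->R->C->L->F->refl->D->L'->B->R'->E->plug->E
Char 9 ('F'): step: R->4, L=5; F->plug->F->R->B->L->D->refl->F->L'->C->R'->B->plug->B
Final: ciphertext=EHGEEBGEB, RIGHT=4, LEFT=5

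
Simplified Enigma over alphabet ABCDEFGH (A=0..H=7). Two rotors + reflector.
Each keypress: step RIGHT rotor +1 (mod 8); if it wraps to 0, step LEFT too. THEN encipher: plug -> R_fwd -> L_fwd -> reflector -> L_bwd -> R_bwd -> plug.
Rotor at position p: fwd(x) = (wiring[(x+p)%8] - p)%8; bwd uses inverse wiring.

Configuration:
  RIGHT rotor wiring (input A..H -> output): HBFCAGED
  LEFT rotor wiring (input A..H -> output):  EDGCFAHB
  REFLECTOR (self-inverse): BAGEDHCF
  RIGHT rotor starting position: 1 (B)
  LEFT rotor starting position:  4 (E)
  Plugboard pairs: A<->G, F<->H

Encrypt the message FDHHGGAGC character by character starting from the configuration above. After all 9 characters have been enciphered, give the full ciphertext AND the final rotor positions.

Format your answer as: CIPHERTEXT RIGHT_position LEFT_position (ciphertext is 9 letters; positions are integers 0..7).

Char 1 ('F'): step: R->2, L=4; F->plug->H->R->H->L->G->refl->C->L'->G->R'->C->plug->C
Char 2 ('D'): step: R->3, L=4; D->plug->D->R->B->L->E->refl->D->L'->C->R'->H->plug->F
Char 3 ('H'): step: R->4, L=4; H->plug->F->R->F->L->H->refl->F->L'->D->R'->E->plug->E
Char 4 ('H'): step: R->5, L=4; H->plug->F->R->A->L->B->refl->A->L'->E->R'->E->plug->E
Char 5 ('G'): step: R->6, L=4; G->plug->A->R->G->L->C->refl->G->L'->H->R'->E->plug->E
Char 6 ('G'): step: R->7, L=4; G->plug->A->R->E->L->A->refl->B->L'->A->R'->B->plug->B
Char 7 ('A'): step: R->0, L->5 (L advanced); A->plug->G->R->E->L->G->refl->C->L'->B->R'->B->plug->B
Char 8 ('G'): step: R->1, L=5; G->plug->A->R->A->L->D->refl->E->L'->C->R'->G->plug->A
Char 9 ('C'): step: R->2, L=5; C->plug->C->R->G->L->F->refl->H->L'->D->R'->A->plug->G
Final: ciphertext=CFEEEBBAG, RIGHT=2, LEFT=5

Answer: CFEEEBBAG 2 5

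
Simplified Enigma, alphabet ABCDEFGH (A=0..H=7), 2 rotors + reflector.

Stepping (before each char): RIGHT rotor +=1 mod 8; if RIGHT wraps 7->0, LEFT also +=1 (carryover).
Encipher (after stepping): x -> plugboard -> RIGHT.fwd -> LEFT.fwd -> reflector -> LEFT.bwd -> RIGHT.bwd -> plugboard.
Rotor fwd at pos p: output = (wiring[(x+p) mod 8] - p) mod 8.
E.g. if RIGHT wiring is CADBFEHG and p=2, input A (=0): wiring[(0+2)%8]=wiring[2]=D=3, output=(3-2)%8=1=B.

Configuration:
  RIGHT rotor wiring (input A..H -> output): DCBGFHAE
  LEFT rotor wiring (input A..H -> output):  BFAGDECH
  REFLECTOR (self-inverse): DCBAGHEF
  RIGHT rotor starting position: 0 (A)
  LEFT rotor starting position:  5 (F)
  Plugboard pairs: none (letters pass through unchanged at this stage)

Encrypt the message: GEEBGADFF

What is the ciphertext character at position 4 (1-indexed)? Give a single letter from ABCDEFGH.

Char 1 ('G'): step: R->1, L=5; G->plug->G->R->D->L->E->refl->G->L'->H->R'->F->plug->F
Char 2 ('E'): step: R->2, L=5; E->plug->E->R->G->L->B->refl->C->L'->C->R'->F->plug->F
Char 3 ('E'): step: R->3, L=5; E->plug->E->R->B->L->F->refl->H->L'->A->R'->F->plug->F
Char 4 ('B'): step: R->4, L=5; B->plug->B->R->D->L->E->refl->G->L'->H->R'->E->plug->E

E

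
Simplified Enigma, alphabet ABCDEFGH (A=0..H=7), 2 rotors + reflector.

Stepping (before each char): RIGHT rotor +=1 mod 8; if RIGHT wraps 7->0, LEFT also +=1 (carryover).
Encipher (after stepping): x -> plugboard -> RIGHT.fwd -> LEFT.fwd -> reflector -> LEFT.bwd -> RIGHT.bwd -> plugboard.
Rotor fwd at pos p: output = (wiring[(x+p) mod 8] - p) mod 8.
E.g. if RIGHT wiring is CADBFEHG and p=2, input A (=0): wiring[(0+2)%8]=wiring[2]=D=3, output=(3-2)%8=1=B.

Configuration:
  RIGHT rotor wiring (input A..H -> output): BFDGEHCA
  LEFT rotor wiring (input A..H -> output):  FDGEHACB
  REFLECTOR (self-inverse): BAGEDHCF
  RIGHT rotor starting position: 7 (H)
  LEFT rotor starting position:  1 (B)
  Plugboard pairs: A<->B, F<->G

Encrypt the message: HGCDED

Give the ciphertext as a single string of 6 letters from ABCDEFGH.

Char 1 ('H'): step: R->0, L->2 (L advanced); H->plug->H->R->A->L->E->refl->D->L'->G->R'->D->plug->D
Char 2 ('G'): step: R->1, L=2; G->plug->F->R->B->L->C->refl->G->L'->D->R'->D->plug->D
Char 3 ('C'): step: R->2, L=2; C->plug->C->R->C->L->F->refl->H->L'->F->R'->D->plug->D
Char 4 ('D'): step: R->3, L=2; D->plug->D->R->H->L->B->refl->A->L'->E->R'->C->plug->C
Char 5 ('E'): step: R->4, L=2; E->plug->E->R->F->L->H->refl->F->L'->C->R'->H->plug->H
Char 6 ('D'): step: R->5, L=2; D->plug->D->R->E->L->A->refl->B->L'->H->R'->H->plug->H

Answer: DDDCHH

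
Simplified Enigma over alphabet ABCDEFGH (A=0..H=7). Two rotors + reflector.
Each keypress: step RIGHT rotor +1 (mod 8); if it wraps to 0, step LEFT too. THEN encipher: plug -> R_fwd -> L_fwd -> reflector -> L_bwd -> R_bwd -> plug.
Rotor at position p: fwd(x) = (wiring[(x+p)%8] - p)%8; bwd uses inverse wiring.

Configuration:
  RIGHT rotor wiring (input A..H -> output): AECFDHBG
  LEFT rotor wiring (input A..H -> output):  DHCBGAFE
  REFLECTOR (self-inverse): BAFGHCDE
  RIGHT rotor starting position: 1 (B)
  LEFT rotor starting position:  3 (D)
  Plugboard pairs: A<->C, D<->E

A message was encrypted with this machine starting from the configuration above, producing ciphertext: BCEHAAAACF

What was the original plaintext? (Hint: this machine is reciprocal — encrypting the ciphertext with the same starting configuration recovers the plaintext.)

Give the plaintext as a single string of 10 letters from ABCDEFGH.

Answer: HDBDCFDBDE

Derivation:
Char 1 ('B'): step: R->2, L=3; B->plug->B->R->D->L->C->refl->F->L'->C->R'->H->plug->H
Char 2 ('C'): step: R->3, L=3; C->plug->A->R->C->L->F->refl->C->L'->D->R'->E->plug->D
Char 3 ('E'): step: R->4, L=3; E->plug->D->R->C->L->F->refl->C->L'->D->R'->B->plug->B
Char 4 ('H'): step: R->5, L=3; H->plug->H->R->G->L->E->refl->H->L'->H->R'->E->plug->D
Char 5 ('A'): step: R->6, L=3; A->plug->C->R->C->L->F->refl->C->L'->D->R'->A->plug->C
Char 6 ('A'): step: R->7, L=3; A->plug->C->R->F->L->A->refl->B->L'->E->R'->F->plug->F
Char 7 ('A'): step: R->0, L->4 (L advanced); A->plug->C->R->C->L->B->refl->A->L'->D->R'->E->plug->D
Char 8 ('A'): step: R->1, L=4; A->plug->C->R->E->L->H->refl->E->L'->B->R'->B->plug->B
Char 9 ('C'): step: R->2, L=4; C->plug->A->R->A->L->C->refl->F->L'->H->R'->E->plug->D
Char 10 ('F'): step: R->3, L=4; F->plug->F->R->F->L->D->refl->G->L'->G->R'->D->plug->E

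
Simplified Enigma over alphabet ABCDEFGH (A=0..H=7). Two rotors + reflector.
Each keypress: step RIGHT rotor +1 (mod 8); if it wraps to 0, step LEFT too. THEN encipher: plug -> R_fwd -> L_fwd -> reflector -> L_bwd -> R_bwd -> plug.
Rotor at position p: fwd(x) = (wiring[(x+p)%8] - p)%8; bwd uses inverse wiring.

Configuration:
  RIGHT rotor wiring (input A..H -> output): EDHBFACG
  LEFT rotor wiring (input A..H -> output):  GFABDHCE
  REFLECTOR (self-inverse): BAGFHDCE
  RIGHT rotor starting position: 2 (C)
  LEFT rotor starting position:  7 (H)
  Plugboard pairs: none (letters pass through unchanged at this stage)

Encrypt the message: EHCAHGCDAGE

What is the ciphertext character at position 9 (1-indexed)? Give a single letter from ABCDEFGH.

Char 1 ('E'): step: R->3, L=7; E->plug->E->R->D->L->B->refl->A->L'->G->R'->A->plug->A
Char 2 ('H'): step: R->4, L=7; H->plug->H->R->F->L->E->refl->H->L'->B->R'->A->plug->A
Char 3 ('C'): step: R->5, L=7; C->plug->C->R->B->L->H->refl->E->L'->F->R'->B->plug->B
Char 4 ('A'): step: R->6, L=7; A->plug->A->R->E->L->C->refl->G->L'->C->R'->H->plug->H
Char 5 ('H'): step: R->7, L=7; H->plug->H->R->D->L->B->refl->A->L'->G->R'->F->plug->F
Char 6 ('G'): step: R->0, L->0 (L advanced); G->plug->G->R->C->L->A->refl->B->L'->D->R'->B->plug->B
Char 7 ('C'): step: R->1, L=0; C->plug->C->R->A->L->G->refl->C->L'->G->R'->B->plug->B
Char 8 ('D'): step: R->2, L=0; D->plug->D->R->G->L->C->refl->G->L'->A->R'->E->plug->E
Char 9 ('A'): step: R->3, L=0; A->plug->A->R->G->L->C->refl->G->L'->A->R'->G->plug->G

G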